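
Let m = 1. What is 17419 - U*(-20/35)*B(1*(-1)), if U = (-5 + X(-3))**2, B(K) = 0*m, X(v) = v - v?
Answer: 17419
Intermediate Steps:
X(v) = 0
B(K) = 0 (B(K) = 0*1 = 0)
U = 25 (U = (-5 + 0)**2 = (-5)**2 = 25)
17419 - U*(-20/35)*B(1*(-1)) = 17419 - 25*(-20/35)*0 = 17419 - 25*(-20*1/35)*0 = 17419 - 25*(-4/7)*0 = 17419 - (-100)*0/7 = 17419 - 1*0 = 17419 + 0 = 17419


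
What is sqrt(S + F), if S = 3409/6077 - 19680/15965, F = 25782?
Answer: sqrt(914970620295443)/188387 ≈ 160.57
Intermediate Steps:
S = -126545/188387 (S = 3409*(1/6077) - 19680*1/15965 = 3409/6077 - 3936/3193 = -126545/188387 ≈ -0.67173)
sqrt(S + F) = sqrt(-126545/188387 + 25782) = sqrt(4856867089/188387) = sqrt(914970620295443)/188387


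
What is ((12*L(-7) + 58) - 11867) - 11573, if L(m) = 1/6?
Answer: -23380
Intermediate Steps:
L(m) = ⅙
((12*L(-7) + 58) - 11867) - 11573 = ((12*(⅙) + 58) - 11867) - 11573 = ((2 + 58) - 11867) - 11573 = (60 - 11867) - 11573 = -11807 - 11573 = -23380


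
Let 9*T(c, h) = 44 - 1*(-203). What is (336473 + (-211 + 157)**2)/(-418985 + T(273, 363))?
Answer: -3054501/3770618 ≈ -0.81008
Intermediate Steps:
T(c, h) = 247/9 (T(c, h) = (44 - 1*(-203))/9 = (44 + 203)/9 = (1/9)*247 = 247/9)
(336473 + (-211 + 157)**2)/(-418985 + T(273, 363)) = (336473 + (-211 + 157)**2)/(-418985 + 247/9) = (336473 + (-54)**2)/(-3770618/9) = (336473 + 2916)*(-9/3770618) = 339389*(-9/3770618) = -3054501/3770618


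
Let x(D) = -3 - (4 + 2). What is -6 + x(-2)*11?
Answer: -105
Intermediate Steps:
x(D) = -9 (x(D) = -3 - 1*6 = -3 - 6 = -9)
-6 + x(-2)*11 = -6 - 9*11 = -6 - 99 = -105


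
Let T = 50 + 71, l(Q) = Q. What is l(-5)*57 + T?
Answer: -164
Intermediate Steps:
T = 121
l(-5)*57 + T = -5*57 + 121 = -285 + 121 = -164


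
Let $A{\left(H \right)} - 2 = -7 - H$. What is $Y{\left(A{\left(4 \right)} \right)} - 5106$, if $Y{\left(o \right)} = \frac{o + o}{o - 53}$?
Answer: $- \frac{158277}{31} \approx -5105.7$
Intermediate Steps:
$A{\left(H \right)} = -5 - H$ ($A{\left(H \right)} = 2 - \left(7 + H\right) = -5 - H$)
$Y{\left(o \right)} = \frac{2 o}{-53 + o}$
$Y{\left(A{\left(4 \right)} \right)} - 5106 = \frac{2 \left(-5 - 4\right)}{-53 - 9} - 5106 = 2 \left(-9\right) \frac{1}{-53 - 9} - 5106 = 2 \left(-9\right) \frac{1}{-62} - 5106 = 2 \left(-9\right) \left(- \frac{1}{62}\right) - 5106 = \frac{9}{31} - 5106 = - \frac{158277}{31}$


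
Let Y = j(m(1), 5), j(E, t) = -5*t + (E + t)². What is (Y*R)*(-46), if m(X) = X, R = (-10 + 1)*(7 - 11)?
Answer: -18216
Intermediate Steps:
R = 36 (R = -9*(-4) = 36)
j(E, t) = (E + t)² - 5*t
Y = 11 (Y = (1 + 5)² - 5*5 = 6² - 25 = 36 - 25 = 11)
(Y*R)*(-46) = (11*36)*(-46) = 396*(-46) = -18216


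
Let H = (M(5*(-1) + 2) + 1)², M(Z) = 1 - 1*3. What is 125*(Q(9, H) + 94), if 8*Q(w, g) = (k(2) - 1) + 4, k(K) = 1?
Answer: 23625/2 ≈ 11813.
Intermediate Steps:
M(Z) = -2 (M(Z) = 1 - 3 = -2)
H = 1 (H = (-2 + 1)² = (-1)² = 1)
Q(w, g) = ½ (Q(w, g) = ((1 - 1) + 4)/8 = (0 + 4)/8 = (⅛)*4 = ½)
125*(Q(9, H) + 94) = 125*(½ + 94) = 125*(189/2) = 23625/2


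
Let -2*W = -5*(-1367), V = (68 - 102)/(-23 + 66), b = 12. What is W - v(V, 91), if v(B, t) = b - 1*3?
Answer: -6853/2 ≈ -3426.5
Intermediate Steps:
V = -34/43 ≈ -0.79070
W = -6835/2 (W = -(-5)*(-1367)/2 = -½*6835 = -6835/2 ≈ -3417.5)
v(B, t) = 9 (v(B, t) = 12 - 1*3 = 12 - 3 = 9)
W - v(V, 91) = -6835/2 - 1*9 = -6835/2 - 9 = -6853/2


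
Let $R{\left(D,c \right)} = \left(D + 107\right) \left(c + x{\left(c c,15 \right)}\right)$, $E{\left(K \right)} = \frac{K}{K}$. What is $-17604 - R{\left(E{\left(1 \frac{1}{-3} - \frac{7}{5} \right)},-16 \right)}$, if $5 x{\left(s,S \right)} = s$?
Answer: $- \frac{107028}{5} \approx -21406.0$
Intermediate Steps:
$x{\left(s,S \right)} = \frac{s}{5}$
$E{\left(K \right)} = 1$
$R{\left(D,c \right)} = \left(107 + D\right) \left(c + \frac{c^{2}}{5}\right)$ ($R{\left(D,c \right)} = \left(D + 107\right) \left(c + \frac{c c}{5}\right) = \left(107 + D\right) \left(c + \frac{c^{2}}{5}\right)$)
$-17604 - R{\left(E{\left(1 \frac{1}{-3} - \frac{7}{5} \right)},-16 \right)} = -17604 - \frac{1}{5} \left(-16\right) \left(535 + 5 \cdot 1 + 107 \left(-16\right) + 1 \left(-16\right)\right) = -17604 - \frac{1}{5} \left(-16\right) \left(535 + 5 - 1712 - 16\right) = -17604 - \frac{1}{5} \left(-16\right) \left(-1188\right) = -17604 - \frac{19008}{5} = - \frac{107028}{5}$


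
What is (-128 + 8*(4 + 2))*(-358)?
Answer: 28640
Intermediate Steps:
(-128 + 8*(4 + 2))*(-358) = (-128 + 8*6)*(-358) = (-128 + 48)*(-358) = -80*(-358) = 28640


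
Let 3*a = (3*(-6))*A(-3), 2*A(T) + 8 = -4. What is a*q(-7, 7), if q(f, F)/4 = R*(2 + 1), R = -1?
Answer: -432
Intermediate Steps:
A(T) = -6 (A(T) = -4 + (½)*(-4) = -4 - 2 = -6)
q(f, F) = -12 (q(f, F) = 4*(-(2 + 1)) = 4*(-1*3) = 4*(-3) = -12)
a = 36 (a = ((3*(-6))*(-6))/3 = (-18*(-6))/3 = (⅓)*108 = 36)
a*q(-7, 7) = 36*(-12) = -432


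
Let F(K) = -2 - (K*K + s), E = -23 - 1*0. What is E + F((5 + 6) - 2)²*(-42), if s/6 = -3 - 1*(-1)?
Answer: -211745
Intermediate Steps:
s = -12 (s = 6*(-3 - 1*(-1)) = 6*(-3 + 1) = 6*(-2) = -12)
E = -23 (E = -23 + 0 = -23)
F(K) = 10 - K² (F(K) = -2 - (K*K - 12) = -2 - (K² - 12) = -2 - (-12 + K²) = -2 + (12 - K²) = 10 - K²)
E + F((5 + 6) - 2)²*(-42) = -23 + (10 - ((5 + 6) - 2)²)²*(-42) = -23 + (10 - (11 - 2)²)²*(-42) = -23 + (10 - 1*9²)²*(-42) = -23 + (10 - 1*81)²*(-42) = -23 + (10 - 81)²*(-42) = -23 + (-71)²*(-42) = -23 + 5041*(-42) = -23 - 211722 = -211745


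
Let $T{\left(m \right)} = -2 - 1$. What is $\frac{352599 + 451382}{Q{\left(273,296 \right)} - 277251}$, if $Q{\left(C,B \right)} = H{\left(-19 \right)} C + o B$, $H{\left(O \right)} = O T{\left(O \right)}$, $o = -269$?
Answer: $- \frac{803981}{341314} \approx -2.3555$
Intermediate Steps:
$T{\left(m \right)} = -3$ ($T{\left(m \right)} = -2 - 1 = -3$)
$H{\left(O \right)} = - 3 O$ ($H{\left(O \right)} = O \left(-3\right) = - 3 O$)
$Q{\left(C,B \right)} = - 269 B + 57 C$ ($Q{\left(C,B \right)} = \left(-3\right) \left(-19\right) C - 269 B = 57 C - 269 B = - 269 B + 57 C$)
$\frac{352599 + 451382}{Q{\left(273,296 \right)} - 277251} = \frac{352599 + 451382}{\left(\left(-269\right) 296 + 57 \cdot 273\right) - 277251} = \frac{803981}{\left(-79624 + 15561\right) - 277251} = \frac{803981}{-64063 - 277251} = \frac{803981}{-341314} = 803981 \left(- \frac{1}{341314}\right) = - \frac{803981}{341314}$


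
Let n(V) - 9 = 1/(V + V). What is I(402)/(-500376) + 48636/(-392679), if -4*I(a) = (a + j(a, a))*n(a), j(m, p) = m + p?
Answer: -984999171/8316916288 ≈ -0.11843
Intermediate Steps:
n(V) = 9 + 1/(2*V) (n(V) = 9 + 1/(V + V) = 9 + 1/(2*V))
I(a) = -3*a*(9 + 1/(2*a))/4 (I(a) = -(a + (a + a))*(9 + 1/(2*a))/4 = -(a + 2*a)*(9 + 1/(2*a))/4 = -3*a*(9 + 1/(2*a))/4)
I(402)/(-500376) + 48636/(-392679) = (-3/8 - 27/4*402)/(-500376) + 48636/(-392679) = (-3/8 - 5427/2)*(-1/500376) + 48636*(-1/392679) = -21711/8*(-1/500376) - 772/6233 = 7237/1334336 - 772/6233 = -984999171/8316916288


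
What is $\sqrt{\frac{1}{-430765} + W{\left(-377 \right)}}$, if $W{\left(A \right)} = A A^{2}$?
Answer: $\frac{i \sqrt{9942712213847528190}}{430765} \approx 7320.0 i$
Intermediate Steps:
$W{\left(A \right)} = A^{3}$
$\sqrt{\frac{1}{-430765} + W{\left(-377 \right)}} = \sqrt{\frac{1}{-430765} + \left(-377\right)^{3}} = \sqrt{- \frac{1}{430765} - 53582633} = \sqrt{- \frac{23081522904246}{430765}} = \frac{i \sqrt{9942712213847528190}}{430765}$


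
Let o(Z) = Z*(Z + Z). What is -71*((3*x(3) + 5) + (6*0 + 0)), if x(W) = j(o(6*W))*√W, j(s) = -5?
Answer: -355 + 1065*√3 ≈ 1489.6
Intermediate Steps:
o(Z) = 2*Z² (o(Z) = Z*(2*Z) = 2*Z²)
x(W) = -5*√W
-71*((3*x(3) + 5) + (6*0 + 0)) = -71*((3*(-5*√3) + 5) + (6*0 + 0)) = -71*((-15*√3 + 5) + (0 + 0)) = -71*((5 - 15*√3) + 0) = -71*(5 - 15*√3) = -355 + 1065*√3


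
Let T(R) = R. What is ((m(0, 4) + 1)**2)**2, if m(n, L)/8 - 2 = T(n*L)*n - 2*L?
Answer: 4879681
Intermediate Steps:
m(n, L) = 16 - 16*L + 8*L*n**2 (m(n, L) = 16 + 8*((n*L)*n - 2*L) = 16 + 8*((L*n)*n - 2*L) = 16 + 8*(L*n**2 - 2*L) = 16 + 8*(-2*L + L*n**2) = 16 + (-16*L + 8*L*n**2) = 16 - 16*L + 8*L*n**2)
((m(0, 4) + 1)**2)**2 = (((16 - 16*4 + 8*4*0**2) + 1)**2)**2 = (((16 - 64 + 8*4*0) + 1)**2)**2 = (((16 - 64 + 0) + 1)**2)**2 = ((-48 + 1)**2)**2 = ((-47)**2)**2 = 2209**2 = 4879681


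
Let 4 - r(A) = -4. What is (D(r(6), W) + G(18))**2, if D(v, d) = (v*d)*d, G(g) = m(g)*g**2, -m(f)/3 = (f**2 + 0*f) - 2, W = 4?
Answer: 97878876736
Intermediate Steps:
r(A) = 8 (r(A) = 4 - 1*(-4) = 4 + 4 = 8)
m(f) = 6 - 3*f**2 (m(f) = -3*((f**2 + 0*f) - 2) = -3*((f**2 + 0) - 2) = -3*(f**2 - 2) = -3*(-2 + f**2) = 6 - 3*f**2)
G(g) = g**2*(6 - 3*g**2) (G(g) = (6 - 3*g**2)*g**2 = g**2*(6 - 3*g**2))
D(v, d) = v*d**2 (D(v, d) = (d*v)*d = v*d**2)
(D(r(6), W) + G(18))**2 = (8*4**2 + 3*18**2*(2 - 1*18**2))**2 = (8*16 + 3*324*(2 - 1*324))**2 = (128 + 3*324*(2 - 324))**2 = (128 + 3*324*(-322))**2 = (128 - 312984)**2 = (-312856)**2 = 97878876736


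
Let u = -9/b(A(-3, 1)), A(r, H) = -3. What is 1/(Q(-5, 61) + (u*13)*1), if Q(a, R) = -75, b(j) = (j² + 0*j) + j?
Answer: -2/189 ≈ -0.010582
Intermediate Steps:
b(j) = j + j² (b(j) = (j² + 0) + j = j² + j = j + j²)
u = -3/2 (u = -9*(-1/(3*(1 - 3))) = -9/((-3*(-2))) = -9/6 = -9*⅙ = -3/2 ≈ -1.5000)
1/(Q(-5, 61) + (u*13)*1) = 1/(-75 - 3/2*13*1) = 1/(-75 - 39/2*1) = 1/(-75 - 39/2) = 1/(-189/2) = -2/189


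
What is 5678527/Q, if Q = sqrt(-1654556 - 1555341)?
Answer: -5678527*I*sqrt(3209897)/3209897 ≈ -3169.5*I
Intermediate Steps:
Q = I*sqrt(3209897) (Q = sqrt(-3209897) = I*sqrt(3209897) ≈ 1791.6*I)
5678527/Q = 5678527/((I*sqrt(3209897))) = 5678527*(-I*sqrt(3209897)/3209897) = -5678527*I*sqrt(3209897)/3209897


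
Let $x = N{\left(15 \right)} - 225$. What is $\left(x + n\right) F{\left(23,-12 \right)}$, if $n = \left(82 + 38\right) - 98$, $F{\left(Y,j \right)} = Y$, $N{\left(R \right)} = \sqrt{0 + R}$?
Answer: $-4669 + 23 \sqrt{15} \approx -4579.9$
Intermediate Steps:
$N{\left(R \right)} = \sqrt{R}$
$n = 22$ ($n = 120 - 98 = 22$)
$x = -225 + \sqrt{15}$ ($x = \sqrt{15} - 225 = -225 + \sqrt{15} \approx -221.13$)
$\left(x + n\right) F{\left(23,-12 \right)} = \left(\left(-225 + \sqrt{15}\right) + 22\right) 23 = \left(-203 + \sqrt{15}\right) 23 = -4669 + 23 \sqrt{15}$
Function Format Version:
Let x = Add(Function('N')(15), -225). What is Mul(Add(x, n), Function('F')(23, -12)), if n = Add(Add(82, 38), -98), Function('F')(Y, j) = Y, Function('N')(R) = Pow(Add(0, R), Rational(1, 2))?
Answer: Add(-4669, Mul(23, Pow(15, Rational(1, 2)))) ≈ -4579.9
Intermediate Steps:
Function('N')(R) = Pow(R, Rational(1, 2))
n = 22 (n = Add(120, -98) = 22)
x = Add(-225, Pow(15, Rational(1, 2))) (x = Add(Pow(15, Rational(1, 2)), -225) = Add(-225, Pow(15, Rational(1, 2))) ≈ -221.13)
Mul(Add(x, n), Function('F')(23, -12)) = Mul(Add(Add(-225, Pow(15, Rational(1, 2))), 22), 23) = Mul(Add(-203, Pow(15, Rational(1, 2))), 23) = Add(-4669, Mul(23, Pow(15, Rational(1, 2))))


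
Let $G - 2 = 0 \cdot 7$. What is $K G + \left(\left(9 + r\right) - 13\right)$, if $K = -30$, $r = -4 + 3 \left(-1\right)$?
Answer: $-71$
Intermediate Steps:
$r = -7$ ($r = -4 - 3 = -7$)
$G = 2$ ($G = 2 + 0 \cdot 7 = 2 + 0 = 2$)
$K G + \left(\left(9 + r\right) - 13\right) = \left(-30\right) 2 + \left(\left(9 - 7\right) - 13\right) = -60 + \left(2 - 13\right) = -60 - 11 = -71$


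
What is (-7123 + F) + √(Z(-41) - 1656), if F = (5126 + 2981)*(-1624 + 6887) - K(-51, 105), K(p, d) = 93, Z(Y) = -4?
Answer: 42659925 + 2*I*√415 ≈ 4.266e+7 + 40.743*I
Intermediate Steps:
F = 42667048 (F = (5126 + 2981)*(-1624 + 6887) - 1*93 = 8107*5263 - 93 = 42667141 - 93 = 42667048)
(-7123 + F) + √(Z(-41) - 1656) = (-7123 + 42667048) + √(-4 - 1656) = 42659925 + √(-1660) = 42659925 + 2*I*√415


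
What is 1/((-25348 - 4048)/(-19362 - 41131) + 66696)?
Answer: 60493/4034670524 ≈ 1.4993e-5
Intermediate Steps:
1/((-25348 - 4048)/(-19362 - 41131) + 66696) = 1/(-29396/(-60493) + 66696) = 1/(-29396*(-1/60493) + 66696) = 1/(29396/60493 + 66696) = 1/(4034670524/60493) = 60493/4034670524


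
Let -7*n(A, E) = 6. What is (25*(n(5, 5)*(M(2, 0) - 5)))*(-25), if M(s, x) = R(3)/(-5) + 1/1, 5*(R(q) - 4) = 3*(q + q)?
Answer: -20700/7 ≈ -2957.1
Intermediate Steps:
R(q) = 4 + 6*q/5 (R(q) = 4 + (3*(q + q))/5 = 4 + (3*(2*q))/5 = 4 + (6*q)/5 = 4 + 6*q/5)
M(s, x) = -13/25 (M(s, x) = (4 + (6/5)*3)/(-5) + 1/1 = (4 + 18/5)*(-⅕) + 1*1 = (38/5)*(-⅕) + 1 = -38/25 + 1 = -13/25)
n(A, E) = -6/7 (n(A, E) = -⅐*6 = -6/7)
(25*(n(5, 5)*(M(2, 0) - 5)))*(-25) = (25*(-6*(-13/25 - 5)/7))*(-25) = (25*(-6/7*(-138/25)))*(-25) = (25*(828/175))*(-25) = (828/7)*(-25) = -20700/7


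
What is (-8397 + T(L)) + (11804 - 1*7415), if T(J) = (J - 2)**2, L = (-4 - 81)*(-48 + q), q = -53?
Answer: 73663881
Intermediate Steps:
L = 8585 (L = (-4 - 81)*(-48 - 53) = -85*(-101) = 8585)
T(J) = (-2 + J)**2
(-8397 + T(L)) + (11804 - 1*7415) = (-8397 + (-2 + 8585)**2) + (11804 - 1*7415) = (-8397 + 8583**2) + (11804 - 7415) = (-8397 + 73667889) + 4389 = 73659492 + 4389 = 73663881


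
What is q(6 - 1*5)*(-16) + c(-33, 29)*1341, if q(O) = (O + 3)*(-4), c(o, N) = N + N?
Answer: 78034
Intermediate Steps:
c(o, N) = 2*N
q(O) = -12 - 4*O (q(O) = (3 + O)*(-4) = -12 - 4*O)
q(6 - 1*5)*(-16) + c(-33, 29)*1341 = (-12 - 4*(6 - 1*5))*(-16) + (2*29)*1341 = (-12 - 4*(6 - 5))*(-16) + 58*1341 = (-12 - 4*1)*(-16) + 77778 = (-12 - 4)*(-16) + 77778 = -16*(-16) + 77778 = 256 + 77778 = 78034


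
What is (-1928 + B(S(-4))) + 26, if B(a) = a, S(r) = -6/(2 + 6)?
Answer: -7611/4 ≈ -1902.8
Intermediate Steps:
S(r) = -3/4 (S(r) = -6/8 = -6*1/8 = -3/4)
(-1928 + B(S(-4))) + 26 = (-1928 - 3/4) + 26 = -7715/4 + 26 = -7611/4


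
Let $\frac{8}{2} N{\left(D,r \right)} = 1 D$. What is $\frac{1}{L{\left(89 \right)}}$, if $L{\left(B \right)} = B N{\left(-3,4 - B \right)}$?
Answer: $- \frac{4}{267} \approx -0.014981$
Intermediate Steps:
$N{\left(D,r \right)} = \frac{D}{4}$ ($N{\left(D,r \right)} = \frac{1 D}{4} = \frac{D}{4}$)
$L{\left(B \right)} = - \frac{3 B}{4}$ ($L{\left(B \right)} = B \frac{1}{4} \left(-3\right) = B \left(- \frac{3}{4}\right) = - \frac{3 B}{4}$)
$\frac{1}{L{\left(89 \right)}} = \frac{1}{\left(- \frac{3}{4}\right) 89} = \frac{1}{- \frac{267}{4}} = - \frac{4}{267}$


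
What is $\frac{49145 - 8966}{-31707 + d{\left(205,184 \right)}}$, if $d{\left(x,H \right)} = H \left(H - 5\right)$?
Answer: $\frac{40179}{1229} \approx 32.692$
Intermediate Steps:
$d{\left(x,H \right)} = H \left(-5 + H\right)$
$\frac{49145 - 8966}{-31707 + d{\left(205,184 \right)}} = \frac{49145 - 8966}{-31707 + 184 \left(-5 + 184\right)} = \frac{40179}{-31707 + 184 \cdot 179} = \frac{40179}{-31707 + 32936} = \frac{40179}{1229}$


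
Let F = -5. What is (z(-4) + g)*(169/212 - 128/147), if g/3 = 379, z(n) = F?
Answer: -648919/7791 ≈ -83.291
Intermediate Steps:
z(n) = -5
g = 1137 (g = 3*379 = 1137)
(z(-4) + g)*(169/212 - 128/147) = (-5 + 1137)*(169/212 - 128/147) = 1132*(169*(1/212) - 128*1/147) = 1132*(169/212 - 128/147) = 1132*(-2293/31164) = -648919/7791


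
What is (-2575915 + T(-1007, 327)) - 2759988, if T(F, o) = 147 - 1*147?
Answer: -5335903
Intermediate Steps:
T(F, o) = 0 (T(F, o) = 147 - 147 = 0)
(-2575915 + T(-1007, 327)) - 2759988 = (-2575915 + 0) - 2759988 = -2575915 - 2759988 = -5335903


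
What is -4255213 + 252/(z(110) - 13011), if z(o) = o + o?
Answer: -54428429735/12791 ≈ -4.2552e+6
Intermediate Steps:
z(o) = 2*o
-4255213 + 252/(z(110) - 13011) = -4255213 + 252/(2*110 - 13011) = -4255213 + 252/(220 - 13011) = -4255213 + 252/(-12791) = -4255213 - 1/12791*252 = -4255213 - 252/12791 = -54428429735/12791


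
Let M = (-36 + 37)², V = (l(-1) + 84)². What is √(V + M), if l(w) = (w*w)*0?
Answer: √7057 ≈ 84.006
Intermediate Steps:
l(w) = 0 (l(w) = w²*0 = 0)
V = 7056 (V = (0 + 84)² = 84² = 7056)
M = 1 (M = 1² = 1)
√(V + M) = √(7056 + 1) = √7057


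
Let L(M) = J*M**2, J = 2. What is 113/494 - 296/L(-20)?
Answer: -3489/24700 ≈ -0.14126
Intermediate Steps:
L(M) = 2*M**2
113/494 - 296/L(-20) = 113/494 - 296/(2*(-20)**2) = 113*(1/494) - 296/(2*400) = 113/494 - 296/800 = 113/494 - 296*1/800 = 113/494 - 37/100 = -3489/24700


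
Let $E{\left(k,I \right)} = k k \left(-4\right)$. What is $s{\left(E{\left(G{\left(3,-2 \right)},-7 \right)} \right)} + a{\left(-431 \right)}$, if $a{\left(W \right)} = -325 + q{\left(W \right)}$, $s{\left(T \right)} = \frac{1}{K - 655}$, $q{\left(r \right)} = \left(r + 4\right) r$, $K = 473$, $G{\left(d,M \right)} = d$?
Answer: $\frac{33435583}{182} \approx 1.8371 \cdot 10^{5}$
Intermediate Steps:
$E{\left(k,I \right)} = - 4 k^{2}$ ($E{\left(k,I \right)} = k^{2} \left(-4\right) = - 4 k^{2}$)
$q{\left(r \right)} = r \left(4 + r\right)$ ($q{\left(r \right)} = \left(4 + r\right) r = r \left(4 + r\right)$)
$s{\left(T \right)} = - \frac{1}{182}$ ($s{\left(T \right)} = \frac{1}{473 - 655} = \frac{1}{-182} = - \frac{1}{182}$)
$a{\left(W \right)} = -325 + W \left(4 + W\right)$
$s{\left(E{\left(G{\left(3,-2 \right)},-7 \right)} \right)} + a{\left(-431 \right)} = - \frac{1}{182} - \left(325 + 431 \left(4 - 431\right)\right) = - \frac{1}{182} - -183712 = - \frac{1}{182} + \left(-325 + 184037\right) = - \frac{1}{182} + 183712 = \frac{33435583}{182}$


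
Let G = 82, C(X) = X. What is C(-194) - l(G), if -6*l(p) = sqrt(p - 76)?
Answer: -194 + sqrt(6)/6 ≈ -193.59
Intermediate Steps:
l(p) = -sqrt(-76 + p)/6 (l(p) = -sqrt(p - 76)/6 = -sqrt(-76 + p)/6)
C(-194) - l(G) = -194 - (-1)*sqrt(-76 + 82)/6 = -194 - (-1)*sqrt(6)/6 = -194 + sqrt(6)/6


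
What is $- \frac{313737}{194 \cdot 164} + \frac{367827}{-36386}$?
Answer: $- \frac{11559209157}{578828488} \approx -19.97$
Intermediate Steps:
$- \frac{313737}{194 \cdot 164} + \frac{367827}{-36386} = - \frac{313737}{31816} + 367827 \left(- \frac{1}{36386}\right) = \left(-313737\right) \frac{1}{31816} - \frac{367827}{36386} = - \frac{313737}{31816} - \frac{367827}{36386} = - \frac{11559209157}{578828488}$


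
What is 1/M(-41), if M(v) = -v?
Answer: 1/41 ≈ 0.024390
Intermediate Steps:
1/M(-41) = 1/(-1*(-41)) = 1/41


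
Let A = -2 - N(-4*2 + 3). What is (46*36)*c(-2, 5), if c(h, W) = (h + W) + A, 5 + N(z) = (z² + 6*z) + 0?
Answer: 18216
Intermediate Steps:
N(z) = -5 + z² + 6*z (N(z) = -5 + ((z² + 6*z) + 0) = -5 + (z² + 6*z) = -5 + z² + 6*z)
A = 8 (A = -2 - (-5 + (-4*2 + 3)² + 6*(-4*2 + 3)) = -2 - (-5 + (-8 + 3)² + 6*(-8 + 3)) = -2 - (-5 + (-5)² + 6*(-5)) = -2 - (-5 + 25 - 30) = -2 - 1*(-10) = -2 + 10 = 8)
c(h, W) = 8 + W + h (c(h, W) = (h + W) + 8 = (W + h) + 8 = 8 + W + h)
(46*36)*c(-2, 5) = (46*36)*(8 + 5 - 2) = 1656*11 = 18216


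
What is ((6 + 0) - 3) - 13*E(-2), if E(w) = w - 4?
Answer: 81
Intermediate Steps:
E(w) = -4 + w
((6 + 0) - 3) - 13*E(-2) = ((6 + 0) - 3) - 13*(-4 - 2) = (6 - 3) - 13*(-6) = 3 + 78 = 81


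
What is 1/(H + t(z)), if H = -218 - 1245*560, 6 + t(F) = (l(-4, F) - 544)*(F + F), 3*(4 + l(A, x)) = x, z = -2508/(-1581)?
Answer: -833187/582531813232 ≈ -1.4303e-6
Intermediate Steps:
z = 836/527 (z = -2508*(-1/1581) = 836/527 ≈ 1.5863)
l(A, x) = -4 + x/3
t(F) = -6 + 2*F*(-548 + F/3) (t(F) = -6 + ((-4 + F/3) - 544)*(F + F) = -6 + (-548 + F/3)*(2*F) = -6 + 2*F*(-548 + F/3))
H = -697418 (H = -218 - 697200 = -697418)
1/(H + t(z)) = 1/(-697418 + (-6 - 1096*836/527 + 2*(836/527)**2/3)) = 1/(-697418 + (-6 - 916256/527 + (2/3)*(698896/277729))) = 1/(-697418 + (-6 - 916256/527 + 1397792/833187)) = 1/(-697418 - 1452202066/833187) = 1/(-582531813232/833187) = -833187/582531813232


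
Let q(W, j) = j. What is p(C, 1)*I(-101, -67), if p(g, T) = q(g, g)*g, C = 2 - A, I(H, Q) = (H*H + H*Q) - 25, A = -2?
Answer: 271088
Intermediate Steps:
I(H, Q) = -25 + H**2 + H*Q (I(H, Q) = (H**2 + H*Q) - 25 = -25 + H**2 + H*Q)
C = 4 (C = 2 - 1*(-2) = 2 + 2 = 4)
p(g, T) = g**2 (p(g, T) = g*g = g**2)
p(C, 1)*I(-101, -67) = 4**2*(-25 + (-101)**2 - 101*(-67)) = 16*(-25 + 10201 + 6767) = 16*16943 = 271088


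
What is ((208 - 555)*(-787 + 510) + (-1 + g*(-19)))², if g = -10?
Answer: 9275230864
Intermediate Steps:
((208 - 555)*(-787 + 510) + (-1 + g*(-19)))² = ((208 - 555)*(-787 + 510) + (-1 - 10*(-19)))² = (-347*(-277) + (-1 + 190))² = (96119 + 189)² = 96308² = 9275230864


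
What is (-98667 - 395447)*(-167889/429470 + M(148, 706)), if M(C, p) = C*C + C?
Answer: -2339754442856407/214735 ≈ -1.0896e+10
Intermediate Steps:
M(C, p) = C + C² (M(C, p) = C² + C = C + C²)
(-98667 - 395447)*(-167889/429470 + M(148, 706)) = (-98667 - 395447)*(-167889/429470 + 148*(1 + 148)) = -494114*(-167889*1/429470 + 148*149) = -494114*(-167889/429470 + 22052) = -494114*9470504551/429470 = -2339754442856407/214735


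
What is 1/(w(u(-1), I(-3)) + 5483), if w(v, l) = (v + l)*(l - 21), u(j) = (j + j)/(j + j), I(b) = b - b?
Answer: 1/5462 ≈ 0.00018308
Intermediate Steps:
I(b) = 0
u(j) = 1 (u(j) = (2*j)/((2*j)) = (2*j)*(1/(2*j)) = 1)
w(v, l) = (-21 + l)*(l + v) (w(v, l) = (l + v)*(-21 + l) = (-21 + l)*(l + v))
1/(w(u(-1), I(-3)) + 5483) = 1/((0² - 21*0 - 21*1 + 0*1) + 5483) = 1/((0 + 0 - 21 + 0) + 5483) = 1/(-21 + 5483) = 1/5462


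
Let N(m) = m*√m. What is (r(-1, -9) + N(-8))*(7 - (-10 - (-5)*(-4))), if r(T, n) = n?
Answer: -333 - 592*I*√2 ≈ -333.0 - 837.21*I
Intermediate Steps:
N(m) = m^(3/2)
(r(-1, -9) + N(-8))*(7 - (-10 - (-5)*(-4))) = (-9 + (-8)^(3/2))*(7 - (-10 - (-5)*(-4))) = (-9 - 16*I*√2)*(7 - (-10 - 1*20)) = (-9 - 16*I*√2)*(7 - (-10 - 20)) = (-9 - 16*I*√2)*(7 - 1*(-30)) = (-9 - 16*I*√2)*(7 + 30) = (-9 - 16*I*√2)*37 = -333 - 592*I*√2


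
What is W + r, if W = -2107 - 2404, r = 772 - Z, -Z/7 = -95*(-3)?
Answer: -1744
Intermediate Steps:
Z = -1995 (Z = -(-665)*(-3) = -7*285 = -1995)
r = 2767 (r = 772 - 1*(-1995) = 772 + 1995 = 2767)
W = -4511
W + r = -4511 + 2767 = -1744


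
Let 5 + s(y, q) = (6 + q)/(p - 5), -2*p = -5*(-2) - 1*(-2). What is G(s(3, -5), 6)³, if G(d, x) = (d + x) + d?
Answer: -97336/1331 ≈ -73.130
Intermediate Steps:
p = -6 (p = -(-5*(-2) - 1*(-2))/2 = -(10 + 2)/2 = -½*12 = -6)
s(y, q) = -61/11 - q/11 (s(y, q) = -5 + (6 + q)/(-6 - 5) = -5 + (6 + q)/(-11) = -5 + (6 + q)*(-1/11) = -5 + (-6/11 - q/11) = -61/11 - q/11)
G(d, x) = x + 2*d
G(s(3, -5), 6)³ = (6 + 2*(-61/11 - 1/11*(-5)))³ = (6 + 2*(-61/11 + 5/11))³ = (6 + 2*(-56/11))³ = (6 - 112/11)³ = (-46/11)³ = -97336/1331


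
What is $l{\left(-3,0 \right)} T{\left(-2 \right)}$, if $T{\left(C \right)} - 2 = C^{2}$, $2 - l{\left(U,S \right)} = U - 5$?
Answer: $60$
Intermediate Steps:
$l{\left(U,S \right)} = 7 - U$ ($l{\left(U,S \right)} = 2 - \left(U - 5\right) = 2 - \left(-5 + U\right) = 7 - U$)
$T{\left(C \right)} = 2 + C^{2}$
$l{\left(-3,0 \right)} T{\left(-2 \right)} = \left(7 - -3\right) \left(2 + \left(-2\right)^{2}\right) = \left(7 + 3\right) \left(2 + 4\right) = 10 \cdot 6 = 60$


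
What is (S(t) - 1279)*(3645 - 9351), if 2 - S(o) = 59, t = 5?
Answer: 7623216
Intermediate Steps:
S(o) = -57 (S(o) = 2 - 1*59 = 2 - 59 = -57)
(S(t) - 1279)*(3645 - 9351) = (-57 - 1279)*(3645 - 9351) = -1336*(-5706) = 7623216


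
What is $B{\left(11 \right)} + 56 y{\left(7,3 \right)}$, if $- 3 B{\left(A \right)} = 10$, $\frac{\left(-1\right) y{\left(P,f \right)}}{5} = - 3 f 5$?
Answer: $\frac{37790}{3} \approx 12597.0$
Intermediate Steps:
$y{\left(P,f \right)} = 75 f$ ($y{\left(P,f \right)} = - 5 - 3 f 5 = - 5 \left(- 15 f\right) = 75 f$)
$B{\left(A \right)} = - \frac{10}{3}$ ($B{\left(A \right)} = \left(- \frac{1}{3}\right) 10 = - \frac{10}{3}$)
$B{\left(11 \right)} + 56 y{\left(7,3 \right)} = - \frac{10}{3} + 56 \cdot 75 \cdot 3 = - \frac{10}{3} + 56 \cdot 225 = - \frac{10}{3} + 12600 = \frac{37790}{3}$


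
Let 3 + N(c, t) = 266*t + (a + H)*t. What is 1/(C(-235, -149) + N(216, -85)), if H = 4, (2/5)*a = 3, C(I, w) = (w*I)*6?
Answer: 2/372999 ≈ 5.3619e-6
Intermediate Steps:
C(I, w) = 6*I*w (C(I, w) = (I*w)*6 = 6*I*w)
a = 15/2 (a = (5/2)*3 = 15/2 ≈ 7.5000)
N(c, t) = -3 + 555*t/2 (N(c, t) = -3 + (266*t + (15/2 + 4)*t) = -3 + (266*t + 23*t/2) = -3 + 555*t/2)
1/(C(-235, -149) + N(216, -85)) = 1/(6*(-235)*(-149) + (-3 + (555/2)*(-85))) = 1/(210090 + (-3 - 47175/2)) = 1/(210090 - 47181/2) = 1/(372999/2) = 2/372999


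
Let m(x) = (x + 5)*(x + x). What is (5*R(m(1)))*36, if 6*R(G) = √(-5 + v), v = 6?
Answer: 30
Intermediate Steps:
m(x) = 2*x*(5 + x) (m(x) = (5 + x)*(2*x) = 2*x*(5 + x))
R(G) = ⅙ (R(G) = √(-5 + 6)/6 = √1/6 = (⅙)*1 = ⅙)
(5*R(m(1)))*36 = (5*(⅙))*36 = (⅚)*36 = 30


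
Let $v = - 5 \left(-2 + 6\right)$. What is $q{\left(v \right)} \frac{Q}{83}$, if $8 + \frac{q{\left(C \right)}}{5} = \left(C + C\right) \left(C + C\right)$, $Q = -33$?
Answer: $- \frac{262680}{83} \approx -3164.8$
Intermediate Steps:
$v = -20$ ($v = \left(-5\right) 4 = -20$)
$q{\left(C \right)} = -40 + 20 C^{2}$ ($q{\left(C \right)} = -40 + 5 \left(C + C\right) \left(C + C\right) = -40 + 5 \cdot 2 C 2 C = -40 + 5 \cdot 4 C^{2} = -40 + 20 C^{2}$)
$q{\left(v \right)} \frac{Q}{83} = \left(-40 + 20 \left(-20\right)^{2}\right) \left(- \frac{33}{83}\right) = \left(-40 + 20 \cdot 400\right) \left(\left(-33\right) \frac{1}{83}\right) = \left(-40 + 8000\right) \left(- \frac{33}{83}\right) = 7960 \left(- \frac{33}{83}\right) = - \frac{262680}{83}$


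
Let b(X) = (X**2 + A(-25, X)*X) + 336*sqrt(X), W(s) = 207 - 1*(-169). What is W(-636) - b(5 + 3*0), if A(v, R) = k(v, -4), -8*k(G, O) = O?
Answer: 697/2 - 336*sqrt(5) ≈ -402.82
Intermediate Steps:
k(G, O) = -O/8
A(v, R) = 1/2 (A(v, R) = -1/8*(-4) = 1/2)
W(s) = 376 (W(s) = 207 + 169 = 376)
b(X) = X**2 + X/2 + 336*sqrt(X) (b(X) = (X**2 + X/2) + 336*sqrt(X) = X**2 + X/2 + 336*sqrt(X))
W(-636) - b(5 + 3*0) = 376 - ((5 + 3*0)**2 + (5 + 3*0)/2 + 336*sqrt(5 + 3*0)) = 376 - ((5 + 0)**2 + (5 + 0)/2 + 336*sqrt(5 + 0)) = 376 - (5**2 + (1/2)*5 + 336*sqrt(5)) = 376 - (25 + 5/2 + 336*sqrt(5)) = 376 - (55/2 + 336*sqrt(5)) = 376 + (-55/2 - 336*sqrt(5)) = 697/2 - 336*sqrt(5)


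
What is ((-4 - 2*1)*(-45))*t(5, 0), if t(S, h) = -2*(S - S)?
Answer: 0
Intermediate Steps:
t(S, h) = 0 (t(S, h) = -2*0 = 0)
((-4 - 2*1)*(-45))*t(5, 0) = ((-4 - 2*1)*(-45))*0 = ((-4 - 2)*(-45))*0 = -6*(-45)*0 = 270*0 = 0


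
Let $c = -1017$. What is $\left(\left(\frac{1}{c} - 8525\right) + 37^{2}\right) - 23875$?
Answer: $- \frac{31558528}{1017} \approx -31031.0$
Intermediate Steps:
$\left(\left(\frac{1}{c} - 8525\right) + 37^{2}\right) - 23875 = \left(\left(\frac{1}{-1017} - 8525\right) + 37^{2}\right) - 23875 = \left(\left(- \frac{1}{1017} - 8525\right) + 1369\right) - 23875 = \left(- \frac{8669926}{1017} + 1369\right) - 23875 = - \frac{7277653}{1017} - 23875 = - \frac{31558528}{1017}$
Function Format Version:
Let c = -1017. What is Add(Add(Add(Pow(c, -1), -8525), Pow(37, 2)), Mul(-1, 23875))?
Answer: Rational(-31558528, 1017) ≈ -31031.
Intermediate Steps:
Add(Add(Add(Pow(c, -1), -8525), Pow(37, 2)), Mul(-1, 23875)) = Add(Add(Add(Pow(-1017, -1), -8525), Pow(37, 2)), Mul(-1, 23875)) = Add(Add(Add(Rational(-1, 1017), -8525), 1369), -23875) = Add(Add(Rational(-8669926, 1017), 1369), -23875) = Add(Rational(-7277653, 1017), -23875) = Rational(-31558528, 1017)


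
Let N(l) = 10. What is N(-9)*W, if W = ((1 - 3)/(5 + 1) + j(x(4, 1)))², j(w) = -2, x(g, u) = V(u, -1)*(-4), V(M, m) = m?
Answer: 490/9 ≈ 54.444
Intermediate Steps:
x(g, u) = 4 (x(g, u) = -1*(-4) = 4)
W = 49/9 (W = ((1 - 3)/(5 + 1) - 2)² = (-2/6 - 2)² = (-2*⅙ - 2)² = (-⅓ - 2)² = (-7/3)² = 49/9 ≈ 5.4444)
N(-9)*W = 10*(49/9) = 490/9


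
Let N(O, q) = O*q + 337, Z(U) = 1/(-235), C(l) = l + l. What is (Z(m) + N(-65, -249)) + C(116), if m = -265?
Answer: 3937189/235 ≈ 16754.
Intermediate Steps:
C(l) = 2*l
Z(U) = -1/235
N(O, q) = 337 + O*q
(Z(m) + N(-65, -249)) + C(116) = (-1/235 + (337 - 65*(-249))) + 2*116 = (-1/235 + (337 + 16185)) + 232 = (-1/235 + 16522) + 232 = 3882669/235 + 232 = 3937189/235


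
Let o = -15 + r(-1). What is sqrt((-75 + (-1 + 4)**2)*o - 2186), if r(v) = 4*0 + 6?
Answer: 2*I*sqrt(398) ≈ 39.9*I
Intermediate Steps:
r(v) = 6 (r(v) = 0 + 6 = 6)
o = -9 (o = -15 + 6 = -9)
sqrt((-75 + (-1 + 4)**2)*o - 2186) = sqrt((-75 + (-1 + 4)**2)*(-9) - 2186) = sqrt((-75 + 3**2)*(-9) - 2186) = sqrt((-75 + 9)*(-9) - 2186) = sqrt(-66*(-9) - 2186) = sqrt(594 - 2186) = sqrt(-1592) = 2*I*sqrt(398)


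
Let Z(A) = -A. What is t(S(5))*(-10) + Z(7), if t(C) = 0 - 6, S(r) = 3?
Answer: 53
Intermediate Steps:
t(C) = -6
t(S(5))*(-10) + Z(7) = -6*(-10) - 1*7 = 60 - 7 = 53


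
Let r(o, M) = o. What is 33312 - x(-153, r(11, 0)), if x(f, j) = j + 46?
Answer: 33255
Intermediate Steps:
x(f, j) = 46 + j
33312 - x(-153, r(11, 0)) = 33312 - (46 + 11) = 33312 - 1*57 = 33312 - 57 = 33255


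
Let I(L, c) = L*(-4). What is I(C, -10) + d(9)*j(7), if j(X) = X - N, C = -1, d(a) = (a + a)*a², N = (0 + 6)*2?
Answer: -7286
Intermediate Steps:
N = 12 (N = 6*2 = 12)
d(a) = 2*a³ (d(a) = (2*a)*a² = 2*a³)
I(L, c) = -4*L
j(X) = -12 + X (j(X) = X - 1*12 = X - 12 = -12 + X)
I(C, -10) + d(9)*j(7) = -4*(-1) + (2*9³)*(-12 + 7) = 4 + (2*729)*(-5) = 4 + 1458*(-5) = 4 - 7290 = -7286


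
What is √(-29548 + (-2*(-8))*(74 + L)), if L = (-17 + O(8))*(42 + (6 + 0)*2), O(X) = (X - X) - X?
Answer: 2*I*√12491 ≈ 223.53*I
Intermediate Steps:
O(X) = -X (O(X) = 0 - X = -X)
L = -1350 (L = (-17 - 1*8)*(42 + (6 + 0)*2) = (-17 - 8)*(42 + 6*2) = -25*(42 + 12) = -25*54 = -1350)
√(-29548 + (-2*(-8))*(74 + L)) = √(-29548 + (-2*(-8))*(74 - 1350)) = √(-29548 + 16*(-1276)) = √(-29548 - 20416) = √(-49964) = 2*I*√12491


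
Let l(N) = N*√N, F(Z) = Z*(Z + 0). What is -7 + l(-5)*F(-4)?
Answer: -7 - 80*I*√5 ≈ -7.0 - 178.89*I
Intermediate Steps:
F(Z) = Z² (F(Z) = Z*Z = Z²)
l(N) = N^(3/2)
-7 + l(-5)*F(-4) = -7 + (-5)^(3/2)*(-4)² = -7 - 5*I*√5*16 = -7 - 80*I*√5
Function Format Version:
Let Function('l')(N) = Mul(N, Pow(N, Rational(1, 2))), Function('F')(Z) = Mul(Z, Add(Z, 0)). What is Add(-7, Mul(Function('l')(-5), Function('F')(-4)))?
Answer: Add(-7, Mul(-80, I, Pow(5, Rational(1, 2)))) ≈ Add(-7.0000, Mul(-178.89, I))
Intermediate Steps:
Function('F')(Z) = Pow(Z, 2) (Function('F')(Z) = Mul(Z, Z) = Pow(Z, 2))
Function('l')(N) = Pow(N, Rational(3, 2))
Add(-7, Mul(Function('l')(-5), Function('F')(-4))) = Add(-7, Mul(Pow(-5, Rational(3, 2)), Pow(-4, 2))) = Add(-7, Mul(Mul(-5, I, Pow(5, Rational(1, 2))), 16)) = Add(-7, Mul(-80, I, Pow(5, Rational(1, 2))))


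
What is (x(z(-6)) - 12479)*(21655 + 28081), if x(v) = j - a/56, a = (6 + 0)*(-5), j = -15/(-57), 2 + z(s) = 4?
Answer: -82541902902/133 ≈ -6.2062e+8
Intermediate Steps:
z(s) = 2 (z(s) = -2 + 4 = 2)
j = 5/19 (j = -15*(-1/57) = 5/19 ≈ 0.26316)
a = -30 (a = 6*(-5) = -30)
x(v) = 425/532 (x(v) = 5/19 - (-30)/56 = 5/19 - 1*(-15/28) = 5/19 + 15/28 = 425/532)
(x(z(-6)) - 12479)*(21655 + 28081) = (425/532 - 12479)*(21655 + 28081) = -6638403/532*49736 = -82541902902/133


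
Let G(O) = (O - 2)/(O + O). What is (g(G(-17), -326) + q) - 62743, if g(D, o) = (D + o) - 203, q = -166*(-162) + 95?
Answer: -1233671/34 ≈ -36284.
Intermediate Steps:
G(O) = (-2 + O)/(2*O) (G(O) = (-2 + O)/((2*O)) = (-2 + O)*(1/(2*O)) = (-2 + O)/(2*O))
q = 26987 (q = 26892 + 95 = 26987)
g(D, o) = -203 + D + o
(g(G(-17), -326) + q) - 62743 = ((-203 + (½)*(-2 - 17)/(-17) - 326) + 26987) - 62743 = ((-203 + (½)*(-1/17)*(-19) - 326) + 26987) - 62743 = ((-203 + 19/34 - 326) + 26987) - 62743 = (-17967/34 + 26987) - 62743 = 899591/34 - 62743 = -1233671/34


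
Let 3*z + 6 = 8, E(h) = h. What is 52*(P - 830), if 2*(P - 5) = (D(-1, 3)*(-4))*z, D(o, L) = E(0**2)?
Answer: -42900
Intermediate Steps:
D(o, L) = 0 (D(o, L) = 0**2 = 0)
z = 2/3 (z = -2 + (1/3)*8 = -2 + 8/3 = 2/3 ≈ 0.66667)
P = 5 (P = 5 + ((0*(-4))*(2/3))/2 = 5 + (0*(2/3))/2 = 5 + (1/2)*0 = 5 + 0 = 5)
52*(P - 830) = 52*(5 - 830) = 52*(-825) = -42900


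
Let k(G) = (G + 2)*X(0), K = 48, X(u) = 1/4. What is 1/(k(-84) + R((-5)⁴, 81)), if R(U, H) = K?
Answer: 2/55 ≈ 0.036364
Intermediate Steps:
X(u) = ¼
R(U, H) = 48
k(G) = ½ + G/4 (k(G) = (G + 2)*(¼) = (2 + G)*(¼) = ½ + G/4)
1/(k(-84) + R((-5)⁴, 81)) = 1/((½ + (¼)*(-84)) + 48) = 1/((½ - 21) + 48) = 1/(-41/2 + 48) = 1/(55/2) = 2/55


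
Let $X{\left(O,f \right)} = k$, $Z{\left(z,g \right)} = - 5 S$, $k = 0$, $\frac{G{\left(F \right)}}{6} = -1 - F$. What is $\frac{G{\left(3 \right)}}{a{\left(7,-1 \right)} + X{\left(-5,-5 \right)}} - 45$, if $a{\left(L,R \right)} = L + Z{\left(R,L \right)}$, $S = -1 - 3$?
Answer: $- \frac{413}{9} \approx -45.889$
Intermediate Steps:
$G{\left(F \right)} = -6 - 6 F$ ($G{\left(F \right)} = 6 \left(-1 - F\right) = -6 - 6 F$)
$S = -4$
$Z{\left(z,g \right)} = 20$ ($Z{\left(z,g \right)} = \left(-5\right) \left(-4\right) = 20$)
$a{\left(L,R \right)} = 20 + L$ ($a{\left(L,R \right)} = L + 20 = 20 + L$)
$X{\left(O,f \right)} = 0$
$\frac{G{\left(3 \right)}}{a{\left(7,-1 \right)} + X{\left(-5,-5 \right)}} - 45 = \frac{-6 - 18}{\left(20 + 7\right) + 0} - 45 = \frac{-6 - 18}{27 + 0} - 45 = - \frac{24}{27} - 45 = \left(-24\right) \frac{1}{27} - 45 = - \frac{8}{9} - 45 = - \frac{413}{9}$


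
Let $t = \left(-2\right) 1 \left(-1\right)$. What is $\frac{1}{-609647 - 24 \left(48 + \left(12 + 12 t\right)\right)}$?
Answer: $- \frac{1}{611663} \approx -1.6349 \cdot 10^{-6}$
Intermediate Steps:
$t = 2$ ($t = \left(-2\right) \left(-1\right) = 2$)
$\frac{1}{-609647 - 24 \left(48 + \left(12 + 12 t\right)\right)} = \frac{1}{-609647 - 24 \left(48 + \left(12 + 12 \cdot 2\right)\right)} = \frac{1}{-609647 - 24 \left(48 + \left(12 + 24\right)\right)} = \frac{1}{-609647 - 24 \left(48 + 36\right)} = \frac{1}{-609647 - 2016} = \frac{1}{-611663} = - \frac{1}{611663}$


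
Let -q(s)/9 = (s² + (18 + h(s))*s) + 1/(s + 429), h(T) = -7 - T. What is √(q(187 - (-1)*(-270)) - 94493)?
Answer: I*√10328620730/346 ≈ 293.73*I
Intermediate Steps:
q(s) = -9*s² - 9/(429 + s) - 9*s*(11 - s) (q(s) = -9*((s² + (18 + (-7 - s))*s) + 1/(s + 429)) = -9*((s² + (11 - s)*s) + 1/(429 + s)) = -9*((s² + s*(11 - s)) + 1/(429 + s)) = -9*(s² + 1/(429 + s) + s*(11 - s)) = -9*s² - 9/(429 + s) - 9*s*(11 - s))
√(q(187 - (-1)*(-270)) - 94493) = √(9*(-1 - 4719*(187 - (-1)*(-270)) - 11*(187 - (-1)*(-270))²)/(429 + (187 - (-1)*(-270))) - 94493) = √(9*(-1 - 4719*(187 - 1*270) - 11*(187 - 1*270)²)/(429 + (187 - 1*270)) - 94493) = √(9*(-1 - 4719*(187 - 270) - 11*(187 - 270)²)/(429 + (187 - 270)) - 94493) = √(9*(-1 - 4719*(-83) - 11*(-83)²)/(429 - 83) - 94493) = √(9*(-1 + 391677 - 11*6889)/346 - 94493) = √(9*(1/346)*(-1 + 391677 - 75779) - 94493) = √(9*(1/346)*315897 - 94493) = √(2843073/346 - 94493) = √(-29851505/346) = I*√10328620730/346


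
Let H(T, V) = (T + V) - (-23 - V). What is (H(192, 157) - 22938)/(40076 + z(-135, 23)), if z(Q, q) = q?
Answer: -22409/40099 ≈ -0.55884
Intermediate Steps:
H(T, V) = 23 + T + 2*V (H(T, V) = (T + V) + (23 + V) = 23 + T + 2*V)
(H(192, 157) - 22938)/(40076 + z(-135, 23)) = ((23 + 192 + 2*157) - 22938)/(40076 + 23) = ((23 + 192 + 314) - 22938)/40099 = (529 - 22938)*(1/40099) = -22409*1/40099 = -22409/40099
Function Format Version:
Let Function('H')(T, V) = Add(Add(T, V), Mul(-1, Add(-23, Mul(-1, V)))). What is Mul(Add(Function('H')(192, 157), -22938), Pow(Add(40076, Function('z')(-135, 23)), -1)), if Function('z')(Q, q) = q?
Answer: Rational(-22409, 40099) ≈ -0.55884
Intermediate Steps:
Function('H')(T, V) = Add(23, T, Mul(2, V)) (Function('H')(T, V) = Add(Add(T, V), Add(23, V)) = Add(23, T, Mul(2, V)))
Mul(Add(Function('H')(192, 157), -22938), Pow(Add(40076, Function('z')(-135, 23)), -1)) = Mul(Add(Add(23, 192, Mul(2, 157)), -22938), Pow(Add(40076, 23), -1)) = Mul(Add(Add(23, 192, 314), -22938), Pow(40099, -1)) = Mul(Add(529, -22938), Rational(1, 40099)) = Mul(-22409, Rational(1, 40099)) = Rational(-22409, 40099)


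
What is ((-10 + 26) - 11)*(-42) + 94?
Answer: -116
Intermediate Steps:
((-10 + 26) - 11)*(-42) + 94 = (16 - 11)*(-42) + 94 = 5*(-42) + 94 = -210 + 94 = -116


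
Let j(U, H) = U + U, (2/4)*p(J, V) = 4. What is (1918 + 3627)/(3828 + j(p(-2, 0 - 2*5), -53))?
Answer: 5545/3844 ≈ 1.4425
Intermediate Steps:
p(J, V) = 8 (p(J, V) = 2*4 = 8)
j(U, H) = 2*U
(1918 + 3627)/(3828 + j(p(-2, 0 - 2*5), -53)) = (1918 + 3627)/(3828 + 2*8) = 5545/(3828 + 16) = 5545/3844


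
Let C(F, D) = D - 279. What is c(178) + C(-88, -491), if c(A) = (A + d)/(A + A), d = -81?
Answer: -274023/356 ≈ -769.73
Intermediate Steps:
C(F, D) = -279 + D
c(A) = (-81 + A)/(2*A) (c(A) = (A - 81)/(A + A) = (-81 + A)/((2*A)) = (-81 + A)*(1/(2*A)) = (-81 + A)/(2*A))
c(178) + C(-88, -491) = (½)*(-81 + 178)/178 + (-279 - 491) = (½)*(1/178)*97 - 770 = 97/356 - 770 = -274023/356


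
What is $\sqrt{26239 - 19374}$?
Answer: $\sqrt{6865} \approx 82.855$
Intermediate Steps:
$\sqrt{26239 - 19374} = \sqrt{6865}$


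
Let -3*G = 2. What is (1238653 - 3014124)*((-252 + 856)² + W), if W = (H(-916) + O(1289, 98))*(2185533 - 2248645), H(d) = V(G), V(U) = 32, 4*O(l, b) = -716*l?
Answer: -25851284057688984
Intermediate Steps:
O(l, b) = -179*l (O(l, b) = (-716*l)/4 = -179*l)
G = -⅔ (G = -⅓*2 = -⅔ ≈ -0.66667)
H(d) = 32
W = 14559875288 (W = (32 - 179*1289)*(2185533 - 2248645) = (32 - 230731)*(-63112) = -230699*(-63112) = 14559875288)
(1238653 - 3014124)*((-252 + 856)² + W) = (1238653 - 3014124)*((-252 + 856)² + 14559875288) = -1775471*(604² + 14559875288) = -1775471*(364816 + 14559875288) = -1775471*14560240104 = -25851284057688984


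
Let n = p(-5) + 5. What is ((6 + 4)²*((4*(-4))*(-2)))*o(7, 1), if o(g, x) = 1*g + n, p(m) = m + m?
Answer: 6400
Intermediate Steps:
p(m) = 2*m
n = -5 (n = 2*(-5) + 5 = -10 + 5 = -5)
o(g, x) = -5 + g (o(g, x) = 1*g - 5 = g - 5 = -5 + g)
((6 + 4)²*((4*(-4))*(-2)))*o(7, 1) = ((6 + 4)²*((4*(-4))*(-2)))*(-5 + 7) = (10²*(-16*(-2)))*2 = (100*32)*2 = 3200*2 = 6400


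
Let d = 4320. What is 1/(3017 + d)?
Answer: 1/7337 ≈ 0.00013630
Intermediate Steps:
1/(3017 + d) = 1/(3017 + 4320) = 1/7337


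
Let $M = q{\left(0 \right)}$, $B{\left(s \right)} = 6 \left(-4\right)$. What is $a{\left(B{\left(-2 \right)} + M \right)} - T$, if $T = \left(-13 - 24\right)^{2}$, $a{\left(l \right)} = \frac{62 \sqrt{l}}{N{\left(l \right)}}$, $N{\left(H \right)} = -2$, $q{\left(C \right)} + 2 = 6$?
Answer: $-1369 - 62 i \sqrt{5} \approx -1369.0 - 138.64 i$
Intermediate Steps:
$q{\left(C \right)} = 4$ ($q{\left(C \right)} = -2 + 6 = 4$)
$B{\left(s \right)} = -24$
$M = 4$
$a{\left(l \right)} = - 31 \sqrt{l}$ ($a{\left(l \right)} = \frac{62 \sqrt{l}}{-2} = 62 \sqrt{l} \left(- \frac{1}{2}\right) = - 31 \sqrt{l}$)
$T = 1369$ ($T = \left(-37\right)^{2} = 1369$)
$a{\left(B{\left(-2 \right)} + M \right)} - T = - 31 \sqrt{-24 + 4} - 1369 = - 31 \sqrt{-20} - 1369 = - 31 \cdot 2 i \sqrt{5} - 1369 = - 62 i \sqrt{5} - 1369 = -1369 - 62 i \sqrt{5}$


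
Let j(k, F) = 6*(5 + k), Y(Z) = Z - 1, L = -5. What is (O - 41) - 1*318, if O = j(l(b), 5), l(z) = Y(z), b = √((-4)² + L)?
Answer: -335 + 6*√11 ≈ -315.10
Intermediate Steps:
Y(Z) = -1 + Z
b = √11 (b = √((-4)² - 5) = √(16 - 5) = √11 ≈ 3.3166)
l(z) = -1 + z
j(k, F) = 30 + 6*k
O = 24 + 6*√11 (O = 30 + 6*(-1 + √11) = 30 + (-6 + 6*√11) = 24 + 6*√11 ≈ 43.900)
(O - 41) - 1*318 = ((24 + 6*√11) - 41) - 1*318 = (-17 + 6*√11) - 318 = -335 + 6*√11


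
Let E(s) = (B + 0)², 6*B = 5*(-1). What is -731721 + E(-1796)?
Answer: -26341931/36 ≈ -7.3172e+5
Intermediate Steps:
B = -⅚ (B = (5*(-1))/6 = (⅙)*(-5) = -⅚ ≈ -0.83333)
E(s) = 25/36 (E(s) = (-⅚ + 0)² = (-⅚)² = 25/36)
-731721 + E(-1796) = -731721 + 25/36 = -26341931/36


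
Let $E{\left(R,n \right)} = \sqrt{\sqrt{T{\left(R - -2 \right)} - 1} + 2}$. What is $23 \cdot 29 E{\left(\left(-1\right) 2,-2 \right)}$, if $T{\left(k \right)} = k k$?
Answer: $667 \sqrt{2 + i} \approx 970.72 + 229.16 i$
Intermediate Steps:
$T{\left(k \right)} = k^{2}$
$E{\left(R,n \right)} = \sqrt{2 + \sqrt{-1 + \left(2 + R\right)^{2}}}$ ($E{\left(R,n \right)} = \sqrt{\sqrt{\left(R - -2\right)^{2} - 1} + 2} = \sqrt{\sqrt{\left(R + 2\right)^{2} - 1} + 2} = \sqrt{\sqrt{\left(2 + R\right)^{2} - 1} + 2} = \sqrt{\sqrt{-1 + \left(2 + R\right)^{2}} + 2} = \sqrt{2 + \sqrt{-1 + \left(2 + R\right)^{2}}}$)
$23 \cdot 29 E{\left(\left(-1\right) 2,-2 \right)} = 23 \cdot 29 \sqrt{2 + \sqrt{-1 + \left(2 - 2\right)^{2}}} = 667 \sqrt{2 + \sqrt{-1 + \left(2 - 2\right)^{2}}} = 667 \sqrt{2 + \sqrt{-1 + 0^{2}}} = 667 \sqrt{2 + \sqrt{-1 + 0}} = 667 \sqrt{2 + \sqrt{-1}} = 667 \sqrt{2 + i}$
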